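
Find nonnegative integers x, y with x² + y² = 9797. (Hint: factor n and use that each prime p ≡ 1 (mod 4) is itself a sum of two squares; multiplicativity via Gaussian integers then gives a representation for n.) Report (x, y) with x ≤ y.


Step 1: Factor n = 9797 = 97 · 101.
Step 2: Check the mod-4 condition on each prime factor: 97 ≡ 1 (mod 4), exponent 1; 101 ≡ 1 (mod 4), exponent 1.
All primes ≡ 3 (mod 4) appear to even exponent (or don't appear), so by the two-squares theorem n IS expressible as a sum of two squares.
Step 3: Build a representation. Here n = 97 · 101 is a product of primes ≡ 1 (mod 4). Each prime p ≡ 1 (mod 4) is itself a sum of two squares; find a² by testing p − a² for a perfect square:
  97: 97 − 1² = 96, 97 − 2² = 93, 97 − 3² = 88, 97 − 4² = 81 = 9² ⇒ 97 = 4² + 9².
  101: 101 − 1² = 100 = 10² ⇒ 101 = 1² + 10².
  Combine using the Brahmagupta–Fibonacci identity (a² + b²)(c² + d²) = (ac − bd)² + (ad + bc)² = (ac + bd)² + (ad − bc)²:
  97 · 101 = 9797: from (4² + 9²)(1² + 10²), take (4·1 − 9·10, 4·10 + 9·1) = (4 − 90, 40 + 9) = (-86, 49); dropping signs (only squares matter) gives (86, 49); check 86² + 49² = 7396 + 2401 = 9797 ✓.
Step 4: Order so x ≤ y and verify: 49² + 86² = 2401 + 7396 = 9797 = n. ✓

n = 9797 = 49² + 86² (one valid representation with x ≤ y).


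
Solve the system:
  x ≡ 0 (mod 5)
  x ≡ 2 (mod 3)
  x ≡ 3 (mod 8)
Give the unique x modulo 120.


Moduli 5, 3, 8 are pairwise coprime; by CRT there is a unique solution modulo M = 5 · 3 · 8 = 120.
Solve pairwise, accumulating the modulus:
  Start with x ≡ 0 (mod 5).
  Combine with x ≡ 2 (mod 3): since gcd(5, 3) = 1, we get a unique residue mod 15.
    Write x = 0 + 5·t and substitute into x ≡ 2 (mod 3): 5·t ≡ 2 − 0 = 2 (mod 3).
    Reduce coefficients mod 3: 2·t ≡ 2 (mod 3).
    The inverse of 2 mod 3 is 2 (since 2·2 = 4 = 1·3 + 1), so t ≡ 2·2 = 4 ≡ 1 (mod 3).
    Then x = 0 + 5·1 = 5, valid modulo lcm(5, 3) = 15: x ≡ 5 (mod 15).
  Combine with x ≡ 3 (mod 8): since gcd(15, 8) = 1, we get a unique residue mod 120.
    Write x = 5 + 15·t and substitute into x ≡ 3 (mod 8): 15·t ≡ 3 − 5 = -2 (mod 8).
    Reduce coefficients mod 8: 7·t ≡ 6 (mod 8).
    The inverse of 7 mod 8 is 7 (since 7·7 = 49 = 6·8 + 1), so t ≡ 7·6 = 42 ≡ 2 (mod 8).
    Then x = 5 + 15·2 = 35, valid modulo lcm(15, 8) = 120: x ≡ 35 (mod 120).
Verify: 35 mod 5 = 0 ✓, 35 mod 3 = 2 ✓, 35 mod 8 = 3 ✓.

x ≡ 35 (mod 120).


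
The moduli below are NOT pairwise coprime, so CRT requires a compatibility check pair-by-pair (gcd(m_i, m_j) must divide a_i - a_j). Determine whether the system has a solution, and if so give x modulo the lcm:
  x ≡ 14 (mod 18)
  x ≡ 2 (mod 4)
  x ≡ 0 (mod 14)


Moduli 18, 4, 14 are not pairwise coprime, so CRT works modulo lcm(m_i) when all pairwise compatibility conditions hold.
Pairwise compatibility: gcd(m_i, m_j) must divide a_i - a_j for every pair.
Merge one congruence at a time:
  Start: x ≡ 14 (mod 18).
  Combine with x ≡ 2 (mod 4): gcd(18, 4) = 2; 2 - 14 = -12, which IS divisible by 2, so compatible.
    Write x = 14 + 18·t and substitute into x ≡ 2 (mod 4): 18·t ≡ 2 − 14 = -12 (mod 4).
    Divide the congruence (and modulus) by g = 2: 9·t ≡ -6 (mod 2).
    Reduce coefficients mod 2: 1·t ≡ 0 (mod 2).
    So t ≡ 0 (mod 2).
    Then x = 14 + 18·0 = 14, valid modulo lcm(18, 4) = 36: x ≡ 14 (mod 36).
  Combine with x ≡ 0 (mod 14): gcd(36, 14) = 2; 0 - 14 = -14, which IS divisible by 2, so compatible.
    Write x = 14 + 36·t and substitute into x ≡ 0 (mod 14): 36·t ≡ 0 − 14 = -14 (mod 14).
    Divide the congruence (and modulus) by g = 2: 18·t ≡ -7 (mod 7).
    Reduce coefficients mod 7: 4·t ≡ 0 (mod 7).
    The inverse of 4 mod 7 is 2 (since 4·2 = 8 = 1·7 + 1), so t ≡ 2·0 = 0 ≡ 0 (mod 7).
    Then x = 14 + 36·0 = 14, valid modulo lcm(36, 14) = 252: x ≡ 14 (mod 252).
Verify: 14 mod 18 = 14, 14 mod 4 = 2, 14 mod 14 = 0.

x ≡ 14 (mod 252).


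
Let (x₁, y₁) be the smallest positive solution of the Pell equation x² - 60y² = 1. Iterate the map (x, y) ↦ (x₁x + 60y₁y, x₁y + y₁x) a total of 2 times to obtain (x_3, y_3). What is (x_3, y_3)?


Step 1: Find the fundamental solution (x₁, y₁) of x² - 60y² = 1.
  Expand √60 as a continued fraction. a₀ = ⌊√60⌋ = 7; iterate m_{k+1} = d_k·a_k − m_k, d_{k+1} = (60 − m_{k+1}²)/d_k, a_{k+1} = ⌊(a₀ + m_{k+1})/d_{k+1}⌋ (starting m₀ = 0, d₀ = 1), with convergents p_k = a_k·p_{k-1} + p_{k-2}, q_k = a_k·q_{k-1} + q_{k-2} (p₋₁ = 1, q₋₁ = 0):
  k = 0: a₀ = 7; p₀/q₀ = 7/1; p₀² − 60·q₀² = 49 − 60 = -11.
  k = 1: m = 7, d = 11, a = ⌊(7 + 7)/11⌋ = 1; p/q = (1·7 + 1)/(1·1 + 0) = 8/1; p² − 60·q² = 64 − 60 = 4.
  k = 2: m = 4, d = 4, a = ⌊(7 + 4)/4⌋ = 2; p/q = (2·8 + 7)/(2·1 + 1) = 23/3; p² − 60·q² = 529 − 540 = -11.
  k = 3: m = 4, d = 11, a = ⌊(7 + 4)/11⌋ = 1; p/q = (1·23 + 8)/(1·3 + 1) = 31/4; p² − 60·q² = 961 − 960 = 1.
  The first convergent with p² − 60·q² = 1 gives the fundamental solution (x₁, y₁) = (31, 4).
Step 2: Apply the recurrence (x_{n+1}, y_{n+1}) = (x₁x_n + 60y₁y_n, x₁y_n + y₁x_n) repeatedly.
  From (x_1, y_1) = (31, 4): x_2 = 31·31 + 60·4·4 = 1921; y_2 = 31·4 + 4·31 = 248.
  From (x_2, y_2) = (1921, 248): x_3 = 31·1921 + 60·4·248 = 119071; y_3 = 31·248 + 4·1921 = 15372.
Step 3: Verify x_3² - 60·y_3² = 14177903041 - 14177903040 = 1 (should be 1). ✓

(x_1, y_1) = (31, 4); (x_3, y_3) = (119071, 15372).


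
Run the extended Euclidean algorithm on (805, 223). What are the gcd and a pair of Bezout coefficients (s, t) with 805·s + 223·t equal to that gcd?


Euclidean algorithm on (805, 223) — divide until remainder is 0:
  805 = 3 · 223 + 136
  223 = 1 · 136 + 87
  136 = 1 · 87 + 49
  87 = 1 · 49 + 38
  49 = 1 · 38 + 11
  38 = 3 · 11 + 5
  11 = 2 · 5 + 1
  5 = 5 · 1 + 0
gcd(805, 223) = 1.
Track Bezout coefficients alongside the remainders: start with r₀ = 805 = a·1 + b·0 (s = 1, t = 0) and r₁ = 223 = a·0 + b·1 (s = 0, t = 1); each new remainder r_{k+1} = r_{k-1} − q_k·r_k inherits s_{k+1} = s_{k-1} − q_k·s_k, t_{k+1} = t_{k-1} − q_k·t_k, so r_k = a·s_k + b·t_k at every step:
  q = 3: r = 136, s = 1 − 3·0 = 1, t = 0 − 3·1 = -3  (check: 805·1 + 223·(-3) = 136)
  q = 1: r = 87, s = 0 − 1·1 = -1, t = 1 − 1·(-3) = 4  (check: 805·(-1) + 223·4 = 87)
  q = 1: r = 49, s = 1 − 1·(-1) = 2, t = -3 − 1·4 = -7  (check: 805·2 + 223·(-7) = 49)
  q = 1: r = 38, s = -1 − 1·2 = -3, t = 4 − 1·(-7) = 11  (check: 805·(-3) + 223·11 = 38)
  q = 1: r = 11, s = 2 − 1·(-3) = 5, t = -7 − 1·11 = -18  (check: 805·5 + 223·(-18) = 11)
  q = 3: r = 5, s = -3 − 3·5 = -18, t = 11 − 3·(-18) = 65  (check: 805·(-18) + 223·65 = 5)
  q = 2: r = 1, s = 5 − 2·(-18) = 41, t = -18 − 2·65 = -148  (check: 805·41 + 223·(-148) = 1)
The row with r = 1 (the gcd) gives the Bezout coefficients s = 41, t = -148.
Result: 805 · (41) + 223 · (-148) = 1.

gcd(805, 223) = 1; s = 41, t = -148 (check: 805·41 + 223·(-148) = 1).


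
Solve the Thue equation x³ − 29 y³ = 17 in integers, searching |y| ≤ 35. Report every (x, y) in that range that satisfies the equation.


The equation is x³ - 29y³ = 17. For fixed y, x³ = 29·y³ + 17, so a solution requires the RHS to be a perfect cube.
Strategy: iterate y from -35 to 35, compute RHS = 29·y³ + 17, and check whether it is a (positive or negative) perfect cube.
Check small values of y:
  y = 0: RHS = 17 is not a perfect cube.
  y = 1: RHS = 46 is not a perfect cube.
  y = -1: RHS = -12 is not a perfect cube.
  y = 2: RHS = 249 is not a perfect cube.
  y = -2: RHS = -215 is not a perfect cube.
  y = 3: RHS = 800 is not a perfect cube.
  y = -3: RHS = -766 is not a perfect cube.
Continuing the search up to |y| = 35 finds no solutions either.
No (x, y) in the scanned range satisfies the equation.

No integer solutions with |y| ≤ 35.


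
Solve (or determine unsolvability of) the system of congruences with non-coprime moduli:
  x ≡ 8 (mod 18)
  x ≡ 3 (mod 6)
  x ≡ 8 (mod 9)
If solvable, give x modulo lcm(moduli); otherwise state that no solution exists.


Moduli 18, 6, 9 are not pairwise coprime, so CRT works modulo lcm(m_i) when all pairwise compatibility conditions hold.
Pairwise compatibility: gcd(m_i, m_j) must divide a_i - a_j for every pair.
Merge one congruence at a time:
  Start: x ≡ 8 (mod 18).
  Combine with x ≡ 3 (mod 6): gcd(18, 6) = 6, and 3 - 8 = -5 is NOT divisible by 6.
    ⇒ system is inconsistent (no integer solution).

No solution (the system is inconsistent).


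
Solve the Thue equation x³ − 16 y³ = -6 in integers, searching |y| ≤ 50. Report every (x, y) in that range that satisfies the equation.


The equation is x³ - 16y³ = -6. For fixed y, x³ = 16·y³ − 6, so a solution requires the RHS to be a perfect cube.
Strategy: iterate y from -50 to 50, compute RHS = 16·y³ − 6, and check whether it is a (positive or negative) perfect cube.
Check small values of y:
  y = 0: RHS = -6 is not a perfect cube.
  y = 1: RHS = 10 is not a perfect cube.
  y = -1: RHS = -22 is not a perfect cube.
  y = 2: RHS = 122 is not a perfect cube.
  y = -2: RHS = -134 is not a perfect cube.
  y = 3: RHS = 426 is not a perfect cube.
  y = -3: RHS = -438 is not a perfect cube.
Continuing the search up to |y| = 50 finds no solutions either.
No (x, y) in the scanned range satisfies the equation.

No integer solutions with |y| ≤ 50.


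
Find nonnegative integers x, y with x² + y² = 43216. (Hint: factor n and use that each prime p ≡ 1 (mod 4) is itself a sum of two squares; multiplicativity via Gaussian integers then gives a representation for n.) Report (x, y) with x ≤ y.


Step 1: Factor n = 43216 = 2^4 · 37 · 73.
Step 2: Check the mod-4 condition on each prime factor: 2 = 2 (special); 37 ≡ 1 (mod 4), exponent 1; 73 ≡ 1 (mod 4), exponent 1.
All primes ≡ 3 (mod 4) appear to even exponent (or don't appear), so by the two-squares theorem n IS expressible as a sum of two squares.
Step 3: Build a representation. Group n = k² · m with k = 4 and m = 37 · 73 = 2701 (a product of primes ≡ 1 (mod 4)); a representation of m scales to one of n via (k·x)² + (k·y)² = k²(x² + y²). Each prime p ≡ 1 (mod 4) is itself a sum of two squares; find a² by testing p − a² for a perfect square:
  37: 37 − 1² = 36 = 6² ⇒ 37 = 1² + 6².
  73: 73 − 1² = 72, 73 − 2² = 69, 73 − 3² = 64 = 8² ⇒ 73 = 3² + 8².
  Combine using the Brahmagupta–Fibonacci identity (a² + b²)(c² + d²) = (ac − bd)² + (ad + bc)² = (ac + bd)² + (ad − bc)²:
  37 · 73 = 2701: from (1² + 6²)(3² + 8²), take (1·3 − 6·8, 1·8 + 6·3) = (3 − 48, 8 + 18) = (-45, 26); dropping signs (only squares matter) gives (45, 26); check 45² + 26² = 2025 + 676 = 2701 ✓.
  Scale by k = 4: (4·45, 4·26) = (180, 104).
Step 4: Order so x ≤ y and verify: 104² + 180² = 10816 + 32400 = 43216 = n. ✓

n = 43216 = 104² + 180² (one valid representation with x ≤ y).


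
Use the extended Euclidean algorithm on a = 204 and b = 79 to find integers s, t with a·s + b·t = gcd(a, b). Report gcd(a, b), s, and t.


Euclidean algorithm on (204, 79) — divide until remainder is 0:
  204 = 2 · 79 + 46
  79 = 1 · 46 + 33
  46 = 1 · 33 + 13
  33 = 2 · 13 + 7
  13 = 1 · 7 + 6
  7 = 1 · 6 + 1
  6 = 6 · 1 + 0
gcd(204, 79) = 1.
Track Bezout coefficients alongside the remainders: start with r₀ = 204 = a·1 + b·0 (s = 1, t = 0) and r₁ = 79 = a·0 + b·1 (s = 0, t = 1); each new remainder r_{k+1} = r_{k-1} − q_k·r_k inherits s_{k+1} = s_{k-1} − q_k·s_k, t_{k+1} = t_{k-1} − q_k·t_k, so r_k = a·s_k + b·t_k at every step:
  q = 2: r = 46, s = 1 − 2·0 = 1, t = 0 − 2·1 = -2  (check: 204·1 + 79·(-2) = 46)
  q = 1: r = 33, s = 0 − 1·1 = -1, t = 1 − 1·(-2) = 3  (check: 204·(-1) + 79·3 = 33)
  q = 1: r = 13, s = 1 − 1·(-1) = 2, t = -2 − 1·3 = -5  (check: 204·2 + 79·(-5) = 13)
  q = 2: r = 7, s = -1 − 2·2 = -5, t = 3 − 2·(-5) = 13  (check: 204·(-5) + 79·13 = 7)
  q = 1: r = 6, s = 2 − 1·(-5) = 7, t = -5 − 1·13 = -18  (check: 204·7 + 79·(-18) = 6)
  q = 1: r = 1, s = -5 − 1·7 = -12, t = 13 − 1·(-18) = 31  (check: 204·(-12) + 79·31 = 1)
The row with r = 1 (the gcd) gives the Bezout coefficients s = -12, t = 31.
Result: 204 · (-12) + 79 · (31) = 1.

gcd(204, 79) = 1; s = -12, t = 31 (check: 204·(-12) + 79·31 = 1).


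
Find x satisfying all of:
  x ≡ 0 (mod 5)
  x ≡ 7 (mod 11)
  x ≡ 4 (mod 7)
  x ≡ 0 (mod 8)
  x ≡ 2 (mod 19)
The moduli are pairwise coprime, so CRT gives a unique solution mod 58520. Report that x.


Product of moduli M = 5 · 11 · 7 · 8 · 19 = 58520.
Merge one congruence at a time:
  Start: x ≡ 0 (mod 5).
  Combine with x ≡ 7 (mod 11); new modulus lcm = 55.
    Write x = 0 + 5·t and substitute into x ≡ 7 (mod 11): 5·t ≡ 7 − 0 = 7 (mod 11).
    The inverse of 5 mod 11 is 9 (since 5·9 = 45 = 4·11 + 1), so t ≡ 9·7 = 63 ≡ 8 (mod 11).
    Then x = 0 + 5·8 = 40, valid modulo lcm(5, 11) = 55: x ≡ 40 (mod 55).
  Combine with x ≡ 4 (mod 7); new modulus lcm = 385.
    Write x = 40 + 55·t and substitute into x ≡ 4 (mod 7): 55·t ≡ 4 − 40 = -36 (mod 7).
    Reduce coefficients mod 7: 6·t ≡ 6 (mod 7).
    The inverse of 6 mod 7 is 6 (since 6·6 = 36 = 5·7 + 1), so t ≡ 6·6 = 36 ≡ 1 (mod 7).
    Then x = 40 + 55·1 = 95, valid modulo lcm(55, 7) = 385: x ≡ 95 (mod 385).
  Combine with x ≡ 0 (mod 8); new modulus lcm = 3080.
    Write x = 95 + 385·t and substitute into x ≡ 0 (mod 8): 385·t ≡ 0 − 95 = -95 (mod 8).
    Reduce coefficients mod 8: 1·t ≡ 1 (mod 8).
    So t ≡ 1 (mod 8).
    Then x = 95 + 385·1 = 480, valid modulo lcm(385, 8) = 3080: x ≡ 480 (mod 3080).
  Combine with x ≡ 2 (mod 19); new modulus lcm = 58520.
    Write x = 480 + 3080·t and substitute into x ≡ 2 (mod 19): 3080·t ≡ 2 − 480 = -478 (mod 19).
    Reduce coefficients mod 19: 2·t ≡ 16 (mod 19).
    The inverse of 2 mod 19 is 10 (since 2·10 = 20 = 1·19 + 1), so t ≡ 10·16 = 160 ≡ 8 (mod 19).
    Then x = 480 + 3080·8 = 25120, valid modulo lcm(3080, 19) = 58520: x ≡ 25120 (mod 58520).
Verify against each original: 25120 mod 5 = 0, 25120 mod 11 = 7, 25120 mod 7 = 4, 25120 mod 8 = 0, 25120 mod 19 = 2.

x ≡ 25120 (mod 58520).


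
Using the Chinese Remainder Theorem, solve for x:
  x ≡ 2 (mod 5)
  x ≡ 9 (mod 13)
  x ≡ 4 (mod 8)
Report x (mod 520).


Moduli 5, 13, 8 are pairwise coprime; by CRT there is a unique solution modulo M = 5 · 13 · 8 = 520.
Solve pairwise, accumulating the modulus:
  Start with x ≡ 2 (mod 5).
  Combine with x ≡ 9 (mod 13): since gcd(5, 13) = 1, we get a unique residue mod 65.
    Write x = 2 + 5·t and substitute into x ≡ 9 (mod 13): 5·t ≡ 9 − 2 = 7 (mod 13).
    The inverse of 5 mod 13 is 8 (since 5·8 = 40 = 3·13 + 1), so t ≡ 8·7 = 56 ≡ 4 (mod 13).
    Then x = 2 + 5·4 = 22, valid modulo lcm(5, 13) = 65: x ≡ 22 (mod 65).
  Combine with x ≡ 4 (mod 8): since gcd(65, 8) = 1, we get a unique residue mod 520.
    Write x = 22 + 65·t and substitute into x ≡ 4 (mod 8): 65·t ≡ 4 − 22 = -18 (mod 8).
    Reduce coefficients mod 8: 1·t ≡ 6 (mod 8).
    So t ≡ 6 (mod 8).
    Then x = 22 + 65·6 = 412, valid modulo lcm(65, 8) = 520: x ≡ 412 (mod 520).
Verify: 412 mod 5 = 2 ✓, 412 mod 13 = 9 ✓, 412 mod 8 = 4 ✓.

x ≡ 412 (mod 520).


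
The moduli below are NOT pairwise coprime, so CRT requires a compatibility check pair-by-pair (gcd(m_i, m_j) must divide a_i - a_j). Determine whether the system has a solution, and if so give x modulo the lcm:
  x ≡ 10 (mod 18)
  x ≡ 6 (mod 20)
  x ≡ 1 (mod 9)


Moduli 18, 20, 9 are not pairwise coprime, so CRT works modulo lcm(m_i) when all pairwise compatibility conditions hold.
Pairwise compatibility: gcd(m_i, m_j) must divide a_i - a_j for every pair.
Merge one congruence at a time:
  Start: x ≡ 10 (mod 18).
  Combine with x ≡ 6 (mod 20): gcd(18, 20) = 2; 6 - 10 = -4, which IS divisible by 2, so compatible.
    Write x = 10 + 18·t and substitute into x ≡ 6 (mod 20): 18·t ≡ 6 − 10 = -4 (mod 20).
    Divide the congruence (and modulus) by g = 2: 9·t ≡ -2 (mod 10).
    Reduce coefficients mod 10: 9·t ≡ 8 (mod 10).
    The inverse of 9 mod 10 is 9 (since 9·9 = 81 = 8·10 + 1), so t ≡ 9·8 = 72 ≡ 2 (mod 10).
    Then x = 10 + 18·2 = 46, valid modulo lcm(18, 20) = 180: x ≡ 46 (mod 180).
  Combine with x ≡ 1 (mod 9): gcd(180, 9) = 9; 1 - 46 = -45, which IS divisible by 9, so compatible.
    Write x = 46 + 180·t and substitute into x ≡ 1 (mod 9): 180·t ≡ 1 − 46 = -45 (mod 9).
    Divide the congruence (and modulus) by g = 9: 20·t ≡ -5 (mod 1).
    Modulo 1 every t works; take t = 0.
    Then x = 46 + 180·0 = 46, valid modulo lcm(180, 9) = 180: x ≡ 46 (mod 180).
Verify: 46 mod 18 = 10, 46 mod 20 = 6, 46 mod 9 = 1.

x ≡ 46 (mod 180).


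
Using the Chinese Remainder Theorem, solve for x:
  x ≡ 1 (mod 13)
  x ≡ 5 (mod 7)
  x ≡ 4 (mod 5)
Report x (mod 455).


Moduli 13, 7, 5 are pairwise coprime; by CRT there is a unique solution modulo M = 13 · 7 · 5 = 455.
Solve pairwise, accumulating the modulus:
  Start with x ≡ 1 (mod 13).
  Combine with x ≡ 5 (mod 7): since gcd(13, 7) = 1, we get a unique residue mod 91.
    Write x = 1 + 13·t and substitute into x ≡ 5 (mod 7): 13·t ≡ 5 − 1 = 4 (mod 7).
    Reduce coefficients mod 7: 6·t ≡ 4 (mod 7).
    The inverse of 6 mod 7 is 6 (since 6·6 = 36 = 5·7 + 1), so t ≡ 6·4 = 24 ≡ 3 (mod 7).
    Then x = 1 + 13·3 = 40, valid modulo lcm(13, 7) = 91: x ≡ 40 (mod 91).
  Combine with x ≡ 4 (mod 5): since gcd(91, 5) = 1, we get a unique residue mod 455.
    Write x = 40 + 91·t and substitute into x ≡ 4 (mod 5): 91·t ≡ 4 − 40 = -36 (mod 5).
    Reduce coefficients mod 5: 1·t ≡ 4 (mod 5).
    So t ≡ 4 (mod 5).
    Then x = 40 + 91·4 = 404, valid modulo lcm(91, 5) = 455: x ≡ 404 (mod 455).
Verify: 404 mod 13 = 1 ✓, 404 mod 7 = 5 ✓, 404 mod 5 = 4 ✓.

x ≡ 404 (mod 455).


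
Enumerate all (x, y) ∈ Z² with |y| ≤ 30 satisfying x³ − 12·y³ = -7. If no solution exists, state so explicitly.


The equation is x³ - 12y³ = -7. For fixed y, x³ = 12·y³ − 7, so a solution requires the RHS to be a perfect cube.
Strategy: iterate y from -30 to 30, compute RHS = 12·y³ − 7, and check whether it is a (positive or negative) perfect cube.
Check small values of y:
  y = 0: RHS = -7 is not a perfect cube.
  y = 1: RHS = 5 is not a perfect cube.
  y = -1: RHS = -19 is not a perfect cube.
  y = 2: RHS = 89 is not a perfect cube.
  y = -2: RHS = -103 is not a perfect cube.
  y = 3: RHS = 317 is not a perfect cube.
  y = -3: RHS = -331 is not a perfect cube.
Continuing the search up to |y| = 30 finds no solutions either.
No (x, y) in the scanned range satisfies the equation.

No integer solutions with |y| ≤ 30.


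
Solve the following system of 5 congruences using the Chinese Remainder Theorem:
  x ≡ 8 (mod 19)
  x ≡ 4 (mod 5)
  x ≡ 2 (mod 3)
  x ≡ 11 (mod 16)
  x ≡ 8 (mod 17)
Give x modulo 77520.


Product of moduli M = 19 · 5 · 3 · 16 · 17 = 77520.
Merge one congruence at a time:
  Start: x ≡ 8 (mod 19).
  Combine with x ≡ 4 (mod 5); new modulus lcm = 95.
    Write x = 8 + 19·t and substitute into x ≡ 4 (mod 5): 19·t ≡ 4 − 8 = -4 (mod 5).
    Reduce coefficients mod 5: 4·t ≡ 1 (mod 5).
    The inverse of 4 mod 5 is 4 (since 4·4 = 16 = 3·5 + 1), so t ≡ 4·1 = 4 ≡ 4 (mod 5).
    Then x = 8 + 19·4 = 84, valid modulo lcm(19, 5) = 95: x ≡ 84 (mod 95).
  Combine with x ≡ 2 (mod 3); new modulus lcm = 285.
    Write x = 84 + 95·t and substitute into x ≡ 2 (mod 3): 95·t ≡ 2 − 84 = -82 (mod 3).
    Reduce coefficients mod 3: 2·t ≡ 2 (mod 3).
    The inverse of 2 mod 3 is 2 (since 2·2 = 4 = 1·3 + 1), so t ≡ 2·2 = 4 ≡ 1 (mod 3).
    Then x = 84 + 95·1 = 179, valid modulo lcm(95, 3) = 285: x ≡ 179 (mod 285).
  Combine with x ≡ 11 (mod 16); new modulus lcm = 4560.
    Write x = 179 + 285·t and substitute into x ≡ 11 (mod 16): 285·t ≡ 11 − 179 = -168 (mod 16).
    Reduce coefficients mod 16: 13·t ≡ 8 (mod 16).
    The inverse of 13 mod 16 is 5 (since 13·5 = 65 = 4·16 + 1), so t ≡ 5·8 = 40 ≡ 8 (mod 16).
    Then x = 179 + 285·8 = 2459, valid modulo lcm(285, 16) = 4560: x ≡ 2459 (mod 4560).
  Combine with x ≡ 8 (mod 17); new modulus lcm = 77520.
    Write x = 2459 + 4560·t and substitute into x ≡ 8 (mod 17): 4560·t ≡ 8 − 2459 = -2451 (mod 17).
    Reduce coefficients mod 17: 4·t ≡ 14 (mod 17).
    The inverse of 4 mod 17 is 13 (since 4·13 = 52 = 3·17 + 1), so t ≡ 13·14 = 182 ≡ 12 (mod 17).
    Then x = 2459 + 4560·12 = 57179, valid modulo lcm(4560, 17) = 77520: x ≡ 57179 (mod 77520).
Verify against each original: 57179 mod 19 = 8, 57179 mod 5 = 4, 57179 mod 3 = 2, 57179 mod 16 = 11, 57179 mod 17 = 8.

x ≡ 57179 (mod 77520).


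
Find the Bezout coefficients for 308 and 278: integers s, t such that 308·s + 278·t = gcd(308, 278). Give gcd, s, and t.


Euclidean algorithm on (308, 278) — divide until remainder is 0:
  308 = 1 · 278 + 30
  278 = 9 · 30 + 8
  30 = 3 · 8 + 6
  8 = 1 · 6 + 2
  6 = 3 · 2 + 0
gcd(308, 278) = 2.
Track Bezout coefficients alongside the remainders: start with r₀ = 308 = a·1 + b·0 (s = 1, t = 0) and r₁ = 278 = a·0 + b·1 (s = 0, t = 1); each new remainder r_{k+1} = r_{k-1} − q_k·r_k inherits s_{k+1} = s_{k-1} − q_k·s_k, t_{k+1} = t_{k-1} − q_k·t_k, so r_k = a·s_k + b·t_k at every step:
  q = 1: r = 30, s = 1 − 1·0 = 1, t = 0 − 1·1 = -1  (check: 308·1 + 278·(-1) = 30)
  q = 9: r = 8, s = 0 − 9·1 = -9, t = 1 − 9·(-1) = 10  (check: 308·(-9) + 278·10 = 8)
  q = 3: r = 6, s = 1 − 3·(-9) = 28, t = -1 − 3·10 = -31  (check: 308·28 + 278·(-31) = 6)
  q = 1: r = 2, s = -9 − 1·28 = -37, t = 10 − 1·(-31) = 41  (check: 308·(-37) + 278·41 = 2)
The row with r = 2 (the gcd) gives the Bezout coefficients s = -37, t = 41.
Result: 308 · (-37) + 278 · (41) = 2.

gcd(308, 278) = 2; s = -37, t = 41 (check: 308·(-37) + 278·41 = 2).


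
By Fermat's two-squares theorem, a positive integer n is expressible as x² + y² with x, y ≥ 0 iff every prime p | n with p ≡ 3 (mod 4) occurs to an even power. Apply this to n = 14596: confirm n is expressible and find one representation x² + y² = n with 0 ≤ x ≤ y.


Step 1: Factor n = 14596 = 2^2 · 41 · 89.
Step 2: Check the mod-4 condition on each prime factor: 2 = 2 (special); 41 ≡ 1 (mod 4), exponent 1; 89 ≡ 1 (mod 4), exponent 1.
All primes ≡ 3 (mod 4) appear to even exponent (or don't appear), so by the two-squares theorem n IS expressible as a sum of two squares.
Step 3: Build a representation. Group n = k² · m with k = 2 and m = 41 · 89 = 3649 (a product of primes ≡ 1 (mod 4)); a representation of m scales to one of n via (k·x)² + (k·y)² = k²(x² + y²). Each prime p ≡ 1 (mod 4) is itself a sum of two squares; find a² by testing p − a² for a perfect square:
  41: 41 − 1² = 40, 41 − 2² = 37, 41 − 3² = 32, 41 − 4² = 25 = 5² ⇒ 41 = 4² + 5².
  89: 89 − 1² = 88, 89 − 2² = 85, 89 − 3² = 80, 89 − 4² = 73, 89 − 5² = 64 = 8² ⇒ 89 = 5² + 8².
  Combine using the Brahmagupta–Fibonacci identity (a² + b²)(c² + d²) = (ac − bd)² + (ad + bc)² = (ac + bd)² + (ad − bc)²:
  41 · 89 = 3649: from (4² + 5²)(5² + 8²), take (4·5 − 5·8, 4·8 + 5·5) = (20 − 40, 32 + 25) = (-20, 57); dropping signs (only squares matter) gives (20, 57); check 20² + 57² = 400 + 3249 = 3649 ✓.
  Scale by k = 2: (2·20, 2·57) = (40, 114).
Step 4: Order so x ≤ y and verify: 40² + 114² = 1600 + 12996 = 14596 = n. ✓

n = 14596 = 40² + 114² (one valid representation with x ≤ y).


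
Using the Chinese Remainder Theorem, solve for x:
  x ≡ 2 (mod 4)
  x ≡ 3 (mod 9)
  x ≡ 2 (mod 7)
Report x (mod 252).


Moduli 4, 9, 7 are pairwise coprime; by CRT there is a unique solution modulo M = 4 · 9 · 7 = 252.
Solve pairwise, accumulating the modulus:
  Start with x ≡ 2 (mod 4).
  Combine with x ≡ 3 (mod 9): since gcd(4, 9) = 1, we get a unique residue mod 36.
    Write x = 2 + 4·t and substitute into x ≡ 3 (mod 9): 4·t ≡ 3 − 2 = 1 (mod 9).
    The inverse of 4 mod 9 is 7 (since 4·7 = 28 = 3·9 + 1), so t ≡ 7·1 = 7 ≡ 7 (mod 9).
    Then x = 2 + 4·7 = 30, valid modulo lcm(4, 9) = 36: x ≡ 30 (mod 36).
  Combine with x ≡ 2 (mod 7): since gcd(36, 7) = 1, we get a unique residue mod 252.
    Write x = 30 + 36·t and substitute into x ≡ 2 (mod 7): 36·t ≡ 2 − 30 = -28 (mod 7).
    Reduce coefficients mod 7: 1·t ≡ 0 (mod 7).
    So t ≡ 0 (mod 7).
    Then x = 30 + 36·0 = 30, valid modulo lcm(36, 7) = 252: x ≡ 30 (mod 252).
Verify: 30 mod 4 = 2 ✓, 30 mod 9 = 3 ✓, 30 mod 7 = 2 ✓.

x ≡ 30 (mod 252).


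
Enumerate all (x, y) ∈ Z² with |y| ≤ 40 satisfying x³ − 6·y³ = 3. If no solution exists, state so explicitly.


The equation is x³ - 6y³ = 3. For fixed y, x³ = 6·y³ + 3, so a solution requires the RHS to be a perfect cube.
Strategy: iterate y from -40 to 40, compute RHS = 6·y³ + 3, and check whether it is a (positive or negative) perfect cube.
Check small values of y:
  y = 0: RHS = 3 is not a perfect cube.
  y = 1: RHS = 9 is not a perfect cube.
  y = -1: RHS = -3 is not a perfect cube.
  y = 2: RHS = 51 is not a perfect cube.
  y = -2: RHS = -45 is not a perfect cube.
  y = 3: RHS = 165 is not a perfect cube.
  y = -3: RHS = -159 is not a perfect cube.
Continuing the search up to |y| = 40 finds no solutions either.
No (x, y) in the scanned range satisfies the equation.

No integer solutions with |y| ≤ 40.


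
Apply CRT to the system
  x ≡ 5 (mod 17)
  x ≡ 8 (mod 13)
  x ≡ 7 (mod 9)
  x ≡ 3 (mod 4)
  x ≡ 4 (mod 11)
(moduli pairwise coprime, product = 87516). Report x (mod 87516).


Product of moduli M = 17 · 13 · 9 · 4 · 11 = 87516.
Merge one congruence at a time:
  Start: x ≡ 5 (mod 17).
  Combine with x ≡ 8 (mod 13); new modulus lcm = 221.
    Write x = 5 + 17·t and substitute into x ≡ 8 (mod 13): 17·t ≡ 8 − 5 = 3 (mod 13).
    Reduce coefficients mod 13: 4·t ≡ 3 (mod 13).
    The inverse of 4 mod 13 is 10 (since 4·10 = 40 = 3·13 + 1), so t ≡ 10·3 = 30 ≡ 4 (mod 13).
    Then x = 5 + 17·4 = 73, valid modulo lcm(17, 13) = 221: x ≡ 73 (mod 221).
  Combine with x ≡ 7 (mod 9); new modulus lcm = 1989.
    Write x = 73 + 221·t and substitute into x ≡ 7 (mod 9): 221·t ≡ 7 − 73 = -66 (mod 9).
    Reduce coefficients mod 9: 5·t ≡ 6 (mod 9).
    The inverse of 5 mod 9 is 2 (since 5·2 = 10 = 1·9 + 1), so t ≡ 2·6 = 12 ≡ 3 (mod 9).
    Then x = 73 + 221·3 = 736, valid modulo lcm(221, 9) = 1989: x ≡ 736 (mod 1989).
  Combine with x ≡ 3 (mod 4); new modulus lcm = 7956.
    Write x = 736 + 1989·t and substitute into x ≡ 3 (mod 4): 1989·t ≡ 3 − 736 = -733 (mod 4).
    Reduce coefficients mod 4: 1·t ≡ 3 (mod 4).
    So t ≡ 3 (mod 4).
    Then x = 736 + 1989·3 = 6703, valid modulo lcm(1989, 4) = 7956: x ≡ 6703 (mod 7956).
  Combine with x ≡ 4 (mod 11); new modulus lcm = 87516.
    Write x = 6703 + 7956·t and substitute into x ≡ 4 (mod 11): 7956·t ≡ 4 − 6703 = -6699 (mod 11).
    Reduce coefficients mod 11: 3·t ≡ 0 (mod 11).
    The inverse of 3 mod 11 is 4 (since 3·4 = 12 = 1·11 + 1), so t ≡ 4·0 = 0 ≡ 0 (mod 11).
    Then x = 6703 + 7956·0 = 6703, valid modulo lcm(7956, 11) = 87516: x ≡ 6703 (mod 87516).
Verify against each original: 6703 mod 17 = 5, 6703 mod 13 = 8, 6703 mod 9 = 7, 6703 mod 4 = 3, 6703 mod 11 = 4.

x ≡ 6703 (mod 87516).


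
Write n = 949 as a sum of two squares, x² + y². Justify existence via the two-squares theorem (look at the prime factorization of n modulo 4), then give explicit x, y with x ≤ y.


Step 1: Factor n = 949 = 13 · 73.
Step 2: Check the mod-4 condition on each prime factor: 13 ≡ 1 (mod 4), exponent 1; 73 ≡ 1 (mod 4), exponent 1.
All primes ≡ 3 (mod 4) appear to even exponent (or don't appear), so by the two-squares theorem n IS expressible as a sum of two squares.
Step 3: Build a representation. Here n = 13 · 73 is a product of primes ≡ 1 (mod 4). Each prime p ≡ 1 (mod 4) is itself a sum of two squares; find a² by testing p − a² for a perfect square:
  13: 13 − 1² = 12, 13 − 2² = 9 = 3² ⇒ 13 = 2² + 3².
  73: 73 − 1² = 72, 73 − 2² = 69, 73 − 3² = 64 = 8² ⇒ 73 = 3² + 8².
  Combine using the Brahmagupta–Fibonacci identity (a² + b²)(c² + d²) = (ac − bd)² + (ad + bc)² = (ac + bd)² + (ad − bc)²:
  13 · 73 = 949: from (2² + 3²)(3² + 8²), take (2·3 − 3·8, 2·8 + 3·3) = (6 − 24, 16 + 9) = (-18, 25); dropping signs (only squares matter) gives (18, 25); check 18² + 25² = 324 + 625 = 949 ✓.
Step 4: Order so x ≤ y and verify: 18² + 25² = 324 + 625 = 949 = n. ✓

n = 949 = 18² + 25² (one valid representation with x ≤ y).


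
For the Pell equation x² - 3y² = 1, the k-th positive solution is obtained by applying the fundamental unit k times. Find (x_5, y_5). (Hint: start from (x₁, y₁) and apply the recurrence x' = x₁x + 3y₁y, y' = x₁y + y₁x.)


Step 1: Find the fundamental solution (x₁, y₁) of x² - 3y² = 1.
  Expand √3 as a continued fraction. a₀ = ⌊√3⌋ = 1; iterate m_{k+1} = d_k·a_k − m_k, d_{k+1} = (3 − m_{k+1}²)/d_k, a_{k+1} = ⌊(a₀ + m_{k+1})/d_{k+1}⌋ (starting m₀ = 0, d₀ = 1), with convergents p_k = a_k·p_{k-1} + p_{k-2}, q_k = a_k·q_{k-1} + q_{k-2} (p₋₁ = 1, q₋₁ = 0):
  k = 0: a₀ = 1; p₀/q₀ = 1/1; p₀² − 3·q₀² = 1 − 3 = -2.
  k = 1: m = 1, d = 2, a = ⌊(1 + 1)/2⌋ = 1; p/q = (1·1 + 1)/(1·1 + 0) = 2/1; p² − 3·q² = 4 − 3 = 1.
  The first convergent with p² − 3·q² = 1 gives the fundamental solution (x₁, y₁) = (2, 1).
Step 2: Apply the recurrence (x_{n+1}, y_{n+1}) = (x₁x_n + 3y₁y_n, x₁y_n + y₁x_n) repeatedly.
  From (x_1, y_1) = (2, 1): x_2 = 2·2 + 3·1·1 = 7; y_2 = 2·1 + 1·2 = 4.
  From (x_2, y_2) = (7, 4): x_3 = 2·7 + 3·1·4 = 26; y_3 = 2·4 + 1·7 = 15.
  From (x_3, y_3) = (26, 15): x_4 = 2·26 + 3·1·15 = 97; y_4 = 2·15 + 1·26 = 56.
  From (x_4, y_4) = (97, 56): x_5 = 2·97 + 3·1·56 = 362; y_5 = 2·56 + 1·97 = 209.
Step 3: Verify x_5² - 3·y_5² = 131044 - 131043 = 1 (should be 1). ✓

(x_1, y_1) = (2, 1); (x_5, y_5) = (362, 209).


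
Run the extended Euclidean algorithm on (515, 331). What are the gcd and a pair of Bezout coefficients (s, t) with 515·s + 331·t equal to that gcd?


Euclidean algorithm on (515, 331) — divide until remainder is 0:
  515 = 1 · 331 + 184
  331 = 1 · 184 + 147
  184 = 1 · 147 + 37
  147 = 3 · 37 + 36
  37 = 1 · 36 + 1
  36 = 36 · 1 + 0
gcd(515, 331) = 1.
Track Bezout coefficients alongside the remainders: start with r₀ = 515 = a·1 + b·0 (s = 1, t = 0) and r₁ = 331 = a·0 + b·1 (s = 0, t = 1); each new remainder r_{k+1} = r_{k-1} − q_k·r_k inherits s_{k+1} = s_{k-1} − q_k·s_k, t_{k+1} = t_{k-1} − q_k·t_k, so r_k = a·s_k + b·t_k at every step:
  q = 1: r = 184, s = 1 − 1·0 = 1, t = 0 − 1·1 = -1  (check: 515·1 + 331·(-1) = 184)
  q = 1: r = 147, s = 0 − 1·1 = -1, t = 1 − 1·(-1) = 2  (check: 515·(-1) + 331·2 = 147)
  q = 1: r = 37, s = 1 − 1·(-1) = 2, t = -1 − 1·2 = -3  (check: 515·2 + 331·(-3) = 37)
  q = 3: r = 36, s = -1 − 3·2 = -7, t = 2 − 3·(-3) = 11  (check: 515·(-7) + 331·11 = 36)
  q = 1: r = 1, s = 2 − 1·(-7) = 9, t = -3 − 1·11 = -14  (check: 515·9 + 331·(-14) = 1)
The row with r = 1 (the gcd) gives the Bezout coefficients s = 9, t = -14.
Result: 515 · (9) + 331 · (-14) = 1.

gcd(515, 331) = 1; s = 9, t = -14 (check: 515·9 + 331·(-14) = 1).


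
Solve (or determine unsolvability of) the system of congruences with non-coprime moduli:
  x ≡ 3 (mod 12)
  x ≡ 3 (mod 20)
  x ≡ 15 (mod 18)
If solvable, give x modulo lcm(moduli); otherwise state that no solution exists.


Moduli 12, 20, 18 are not pairwise coprime, so CRT works modulo lcm(m_i) when all pairwise compatibility conditions hold.
Pairwise compatibility: gcd(m_i, m_j) must divide a_i - a_j for every pair.
Merge one congruence at a time:
  Start: x ≡ 3 (mod 12).
  Combine with x ≡ 3 (mod 20): gcd(12, 20) = 4; 3 - 3 = 0, which IS divisible by 4, so compatible.
    Write x = 3 + 12·t and substitute into x ≡ 3 (mod 20): 12·t ≡ 3 − 3 = 0 (mod 20).
    Divide the congruence (and modulus) by g = 4: 3·t ≡ 0 (mod 5).
    The inverse of 3 mod 5 is 2 (since 3·2 = 6 = 1·5 + 1), so t ≡ 2·0 = 0 ≡ 0 (mod 5).
    Then x = 3 + 12·0 = 3, valid modulo lcm(12, 20) = 60: x ≡ 3 (mod 60).
  Combine with x ≡ 15 (mod 18): gcd(60, 18) = 6; 15 - 3 = 12, which IS divisible by 6, so compatible.
    Write x = 3 + 60·t and substitute into x ≡ 15 (mod 18): 60·t ≡ 15 − 3 = 12 (mod 18).
    Divide the congruence (and modulus) by g = 6: 10·t ≡ 2 (mod 3).
    Reduce coefficients mod 3: 1·t ≡ 2 (mod 3).
    So t ≡ 2 (mod 3).
    Then x = 3 + 60·2 = 123, valid modulo lcm(60, 18) = 180: x ≡ 123 (mod 180).
Verify: 123 mod 12 = 3, 123 mod 20 = 3, 123 mod 18 = 15.

x ≡ 123 (mod 180).


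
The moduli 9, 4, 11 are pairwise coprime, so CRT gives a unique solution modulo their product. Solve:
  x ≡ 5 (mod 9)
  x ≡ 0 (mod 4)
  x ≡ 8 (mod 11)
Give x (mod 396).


Moduli 9, 4, 11 are pairwise coprime; by CRT there is a unique solution modulo M = 9 · 4 · 11 = 396.
Solve pairwise, accumulating the modulus:
  Start with x ≡ 5 (mod 9).
  Combine with x ≡ 0 (mod 4): since gcd(9, 4) = 1, we get a unique residue mod 36.
    Write x = 5 + 9·t and substitute into x ≡ 0 (mod 4): 9·t ≡ 0 − 5 = -5 (mod 4).
    Reduce coefficients mod 4: 1·t ≡ 3 (mod 4).
    So t ≡ 3 (mod 4).
    Then x = 5 + 9·3 = 32, valid modulo lcm(9, 4) = 36: x ≡ 32 (mod 36).
  Combine with x ≡ 8 (mod 11): since gcd(36, 11) = 1, we get a unique residue mod 396.
    Write x = 32 + 36·t and substitute into x ≡ 8 (mod 11): 36·t ≡ 8 − 32 = -24 (mod 11).
    Reduce coefficients mod 11: 3·t ≡ 9 (mod 11).
    The inverse of 3 mod 11 is 4 (since 3·4 = 12 = 1·11 + 1), so t ≡ 4·9 = 36 ≡ 3 (mod 11).
    Then x = 32 + 36·3 = 140, valid modulo lcm(36, 11) = 396: x ≡ 140 (mod 396).
Verify: 140 mod 9 = 5 ✓, 140 mod 4 = 0 ✓, 140 mod 11 = 8 ✓.

x ≡ 140 (mod 396).


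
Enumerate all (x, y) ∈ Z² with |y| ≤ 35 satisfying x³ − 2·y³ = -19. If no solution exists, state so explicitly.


The equation is x³ - 2y³ = -19. For fixed y, x³ = 2·y³ − 19, so a solution requires the RHS to be a perfect cube.
Strategy: iterate y from -35 to 35, compute RHS = 2·y³ − 19, and check whether it is a (positive or negative) perfect cube.
Check small values of y:
  y = 0: RHS = -19 is not a perfect cube.
  y = 1: RHS = -17 is not a perfect cube.
  y = -1: RHS = -21 is not a perfect cube.
  y = 2: RHS = -3 is not a perfect cube.
  y = -2: RHS = -35 is not a perfect cube.
  y = 3: RHS = 35 is not a perfect cube.
  y = -3: RHS = -73 is not a perfect cube.
Continuing the search up to |y| = 35 finds no solutions either.
No (x, y) in the scanned range satisfies the equation.

No integer solutions with |y| ≤ 35.


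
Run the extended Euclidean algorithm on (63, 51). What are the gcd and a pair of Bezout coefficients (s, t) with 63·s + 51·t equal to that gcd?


Euclidean algorithm on (63, 51) — divide until remainder is 0:
  63 = 1 · 51 + 12
  51 = 4 · 12 + 3
  12 = 4 · 3 + 0
gcd(63, 51) = 3.
Track Bezout coefficients alongside the remainders: start with r₀ = 63 = a·1 + b·0 (s = 1, t = 0) and r₁ = 51 = a·0 + b·1 (s = 0, t = 1); each new remainder r_{k+1} = r_{k-1} − q_k·r_k inherits s_{k+1} = s_{k-1} − q_k·s_k, t_{k+1} = t_{k-1} − q_k·t_k, so r_k = a·s_k + b·t_k at every step:
  q = 1: r = 12, s = 1 − 1·0 = 1, t = 0 − 1·1 = -1  (check: 63·1 + 51·(-1) = 12)
  q = 4: r = 3, s = 0 − 4·1 = -4, t = 1 − 4·(-1) = 5  (check: 63·(-4) + 51·5 = 3)
The row with r = 3 (the gcd) gives the Bezout coefficients s = -4, t = 5.
Result: 63 · (-4) + 51 · (5) = 3.

gcd(63, 51) = 3; s = -4, t = 5 (check: 63·(-4) + 51·5 = 3).


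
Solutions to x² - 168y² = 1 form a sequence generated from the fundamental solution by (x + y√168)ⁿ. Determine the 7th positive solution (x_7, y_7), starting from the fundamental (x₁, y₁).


Step 1: Find the fundamental solution (x₁, y₁) of x² - 168y² = 1.
  Expand √168 as a continued fraction. a₀ = ⌊√168⌋ = 12; iterate m_{k+1} = d_k·a_k − m_k, d_{k+1} = (168 − m_{k+1}²)/d_k, a_{k+1} = ⌊(a₀ + m_{k+1})/d_{k+1}⌋ (starting m₀ = 0, d₀ = 1), with convergents p_k = a_k·p_{k-1} + p_{k-2}, q_k = a_k·q_{k-1} + q_{k-2} (p₋₁ = 1, q₋₁ = 0):
  k = 0: a₀ = 12; p₀/q₀ = 12/1; p₀² − 168·q₀² = 144 − 168 = -24.
  k = 1: m = 12, d = 24, a = ⌊(12 + 12)/24⌋ = 1; p/q = (1·12 + 1)/(1·1 + 0) = 13/1; p² − 168·q² = 169 − 168 = 1.
  The first convergent with p² − 168·q² = 1 gives the fundamental solution (x₁, y₁) = (13, 1).
Step 2: Apply the recurrence (x_{n+1}, y_{n+1}) = (x₁x_n + 168y₁y_n, x₁y_n + y₁x_n) repeatedly.
  From (x_1, y_1) = (13, 1): x_2 = 13·13 + 168·1·1 = 337; y_2 = 13·1 + 1·13 = 26.
  From (x_2, y_2) = (337, 26): x_3 = 13·337 + 168·1·26 = 8749; y_3 = 13·26 + 1·337 = 675.
  From (x_3, y_3) = (8749, 675): x_4 = 13·8749 + 168·1·675 = 227137; y_4 = 13·675 + 1·8749 = 17524.
  From (x_4, y_4) = (227137, 17524): x_5 = 13·227137 + 168·1·17524 = 5896813; y_5 = 13·17524 + 1·227137 = 454949.
  From (x_5, y_5) = (5896813, 454949): x_6 = 13·5896813 + 168·1·454949 = 153090001; y_6 = 13·454949 + 1·5896813 = 11811150.
  From (x_6, y_6) = (153090001, 11811150): x_7 = 13·153090001 + 168·1·11811150 = 3974443213; y_7 = 13·11811150 + 1·153090001 = 306634951.
Step 3: Verify x_7² - 168·y_7² = 15796198853361763369 - 15796198853361763368 = 1 (should be 1). ✓

(x_1, y_1) = (13, 1); (x_7, y_7) = (3974443213, 306634951).


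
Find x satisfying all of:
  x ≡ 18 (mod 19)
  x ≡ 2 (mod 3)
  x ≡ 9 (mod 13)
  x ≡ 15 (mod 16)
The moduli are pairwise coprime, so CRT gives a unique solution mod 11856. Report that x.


Product of moduli M = 19 · 3 · 13 · 16 = 11856.
Merge one congruence at a time:
  Start: x ≡ 18 (mod 19).
  Combine with x ≡ 2 (mod 3); new modulus lcm = 57.
    Write x = 18 + 19·t and substitute into x ≡ 2 (mod 3): 19·t ≡ 2 − 18 = -16 (mod 3).
    Reduce coefficients mod 3: 1·t ≡ 2 (mod 3).
    So t ≡ 2 (mod 3).
    Then x = 18 + 19·2 = 56, valid modulo lcm(19, 3) = 57: x ≡ 56 (mod 57).
  Combine with x ≡ 9 (mod 13); new modulus lcm = 741.
    Write x = 56 + 57·t and substitute into x ≡ 9 (mod 13): 57·t ≡ 9 − 56 = -47 (mod 13).
    Reduce coefficients mod 13: 5·t ≡ 5 (mod 13).
    The inverse of 5 mod 13 is 8 (since 5·8 = 40 = 3·13 + 1), so t ≡ 8·5 = 40 ≡ 1 (mod 13).
    Then x = 56 + 57·1 = 113, valid modulo lcm(57, 13) = 741: x ≡ 113 (mod 741).
  Combine with x ≡ 15 (mod 16); new modulus lcm = 11856.
    Write x = 113 + 741·t and substitute into x ≡ 15 (mod 16): 741·t ≡ 15 − 113 = -98 (mod 16).
    Reduce coefficients mod 16: 5·t ≡ 14 (mod 16).
    The inverse of 5 mod 16 is 13 (since 5·13 = 65 = 4·16 + 1), so t ≡ 13·14 = 182 ≡ 6 (mod 16).
    Then x = 113 + 741·6 = 4559, valid modulo lcm(741, 16) = 11856: x ≡ 4559 (mod 11856).
Verify against each original: 4559 mod 19 = 18, 4559 mod 3 = 2, 4559 mod 13 = 9, 4559 mod 16 = 15.

x ≡ 4559 (mod 11856).


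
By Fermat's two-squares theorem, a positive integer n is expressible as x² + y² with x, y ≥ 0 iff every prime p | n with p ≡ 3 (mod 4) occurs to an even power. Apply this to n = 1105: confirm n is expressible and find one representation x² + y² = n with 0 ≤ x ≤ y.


Step 1: Factor n = 1105 = 5 · 13 · 17.
Step 2: Check the mod-4 condition on each prime factor: 5 ≡ 1 (mod 4), exponent 1; 13 ≡ 1 (mod 4), exponent 1; 17 ≡ 1 (mod 4), exponent 1.
All primes ≡ 3 (mod 4) appear to even exponent (or don't appear), so by the two-squares theorem n IS expressible as a sum of two squares.
Step 3: Build a representation. Here n = 5 · 13 · 17 is a product of primes ≡ 1 (mod 4). Each prime p ≡ 1 (mod 4) is itself a sum of two squares; find a² by testing p − a² for a perfect square:
  5: 5 − 1² = 4 = 2² ⇒ 5 = 1² + 2².
  13: 13 − 1² = 12, 13 − 2² = 9 = 3² ⇒ 13 = 2² + 3².
  17: 17 − 1² = 16 = 4² ⇒ 17 = 1² + 4².
  Combine using the Brahmagupta–Fibonacci identity (a² + b²)(c² + d²) = (ac − bd)² + (ad + bc)² = (ac + bd)² + (ad − bc)²:
  5 · 13 = 65: from (1² + 2²)(2² + 3²), take (1·2 − 2·3, 1·3 + 2·2) = (2 − 6, 3 + 4) = (-4, 7); dropping signs (only squares matter) gives (4, 7); check 4² + 7² = 16 + 49 = 65 ✓.
  65 · 17 = 1105: from (4² + 7²)(1² + 4²), take (4·1 − 7·4, 4·4 + 7·1) = (4 − 28, 16 + 7) = (-24, 23); dropping signs (only squares matter) gives (24, 23); check 24² + 23² = 576 + 529 = 1105 ✓.
Step 4: Order so x ≤ y and verify: 23² + 24² = 529 + 576 = 1105 = n. ✓

n = 1105 = 23² + 24² (one valid representation with x ≤ y).
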